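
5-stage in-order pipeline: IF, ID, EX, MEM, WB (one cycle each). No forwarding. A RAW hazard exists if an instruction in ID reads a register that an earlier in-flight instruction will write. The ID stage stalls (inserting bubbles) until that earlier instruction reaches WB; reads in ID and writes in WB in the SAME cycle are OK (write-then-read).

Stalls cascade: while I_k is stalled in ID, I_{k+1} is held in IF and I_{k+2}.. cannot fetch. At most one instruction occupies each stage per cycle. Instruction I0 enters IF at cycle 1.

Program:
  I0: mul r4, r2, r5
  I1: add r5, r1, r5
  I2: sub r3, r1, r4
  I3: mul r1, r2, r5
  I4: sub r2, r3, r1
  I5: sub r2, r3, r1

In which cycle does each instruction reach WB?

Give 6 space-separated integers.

I0 mul r4 <- r2,r5: IF@1 ID@2 stall=0 (-) EX@3 MEM@4 WB@5
I1 add r5 <- r1,r5: IF@2 ID@3 stall=0 (-) EX@4 MEM@5 WB@6
I2 sub r3 <- r1,r4: IF@3 ID@4 stall=1 (RAW on I0.r4 (WB@5)) EX@6 MEM@7 WB@8
I3 mul r1 <- r2,r5: IF@4 ID@6 stall=0 (-) EX@7 MEM@8 WB@9
I4 sub r2 <- r3,r1: IF@6 ID@7 stall=2 (RAW on I3.r1 (WB@9)) EX@10 MEM@11 WB@12
I5 sub r2 <- r3,r1: IF@7 ID@10 stall=0 (-) EX@11 MEM@12 WB@13

Answer: 5 6 8 9 12 13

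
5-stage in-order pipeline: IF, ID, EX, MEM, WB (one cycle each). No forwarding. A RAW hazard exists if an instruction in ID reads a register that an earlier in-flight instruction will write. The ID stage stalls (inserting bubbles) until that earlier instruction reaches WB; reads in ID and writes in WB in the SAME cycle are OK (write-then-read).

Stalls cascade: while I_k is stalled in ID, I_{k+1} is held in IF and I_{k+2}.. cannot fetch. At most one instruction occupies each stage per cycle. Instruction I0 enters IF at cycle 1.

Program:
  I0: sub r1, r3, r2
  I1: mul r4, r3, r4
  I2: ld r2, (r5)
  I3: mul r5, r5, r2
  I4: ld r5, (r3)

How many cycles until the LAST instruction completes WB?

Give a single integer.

I0 sub r1 <- r3,r2: IF@1 ID@2 stall=0 (-) EX@3 MEM@4 WB@5
I1 mul r4 <- r3,r4: IF@2 ID@3 stall=0 (-) EX@4 MEM@5 WB@6
I2 ld r2 <- r5: IF@3 ID@4 stall=0 (-) EX@5 MEM@6 WB@7
I3 mul r5 <- r5,r2: IF@4 ID@5 stall=2 (RAW on I2.r2 (WB@7)) EX@8 MEM@9 WB@10
I4 ld r5 <- r3: IF@5 ID@8 stall=0 (-) EX@9 MEM@10 WB@11

Answer: 11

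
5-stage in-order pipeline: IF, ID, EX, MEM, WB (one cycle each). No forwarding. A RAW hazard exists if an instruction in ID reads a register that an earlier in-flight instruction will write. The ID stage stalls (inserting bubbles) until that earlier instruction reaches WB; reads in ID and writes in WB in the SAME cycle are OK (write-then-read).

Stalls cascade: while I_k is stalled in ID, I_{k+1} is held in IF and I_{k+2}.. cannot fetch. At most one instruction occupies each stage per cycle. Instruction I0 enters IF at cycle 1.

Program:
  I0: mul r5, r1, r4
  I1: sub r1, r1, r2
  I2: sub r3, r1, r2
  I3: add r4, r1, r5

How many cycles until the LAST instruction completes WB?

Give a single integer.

Answer: 10

Derivation:
I0 mul r5 <- r1,r4: IF@1 ID@2 stall=0 (-) EX@3 MEM@4 WB@5
I1 sub r1 <- r1,r2: IF@2 ID@3 stall=0 (-) EX@4 MEM@5 WB@6
I2 sub r3 <- r1,r2: IF@3 ID@4 stall=2 (RAW on I1.r1 (WB@6)) EX@7 MEM@8 WB@9
I3 add r4 <- r1,r5: IF@4 ID@7 stall=0 (-) EX@8 MEM@9 WB@10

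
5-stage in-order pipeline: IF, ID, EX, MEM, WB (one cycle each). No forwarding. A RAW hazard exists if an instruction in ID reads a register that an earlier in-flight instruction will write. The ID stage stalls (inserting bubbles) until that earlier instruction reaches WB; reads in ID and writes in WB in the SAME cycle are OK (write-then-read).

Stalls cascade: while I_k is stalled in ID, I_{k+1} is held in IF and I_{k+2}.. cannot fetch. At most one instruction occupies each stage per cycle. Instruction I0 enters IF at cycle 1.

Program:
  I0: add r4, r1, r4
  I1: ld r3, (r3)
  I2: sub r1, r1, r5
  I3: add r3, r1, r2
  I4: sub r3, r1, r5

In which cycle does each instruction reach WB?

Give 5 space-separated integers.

I0 add r4 <- r1,r4: IF@1 ID@2 stall=0 (-) EX@3 MEM@4 WB@5
I1 ld r3 <- r3: IF@2 ID@3 stall=0 (-) EX@4 MEM@5 WB@6
I2 sub r1 <- r1,r5: IF@3 ID@4 stall=0 (-) EX@5 MEM@6 WB@7
I3 add r3 <- r1,r2: IF@4 ID@5 stall=2 (RAW on I2.r1 (WB@7)) EX@8 MEM@9 WB@10
I4 sub r3 <- r1,r5: IF@5 ID@8 stall=0 (-) EX@9 MEM@10 WB@11

Answer: 5 6 7 10 11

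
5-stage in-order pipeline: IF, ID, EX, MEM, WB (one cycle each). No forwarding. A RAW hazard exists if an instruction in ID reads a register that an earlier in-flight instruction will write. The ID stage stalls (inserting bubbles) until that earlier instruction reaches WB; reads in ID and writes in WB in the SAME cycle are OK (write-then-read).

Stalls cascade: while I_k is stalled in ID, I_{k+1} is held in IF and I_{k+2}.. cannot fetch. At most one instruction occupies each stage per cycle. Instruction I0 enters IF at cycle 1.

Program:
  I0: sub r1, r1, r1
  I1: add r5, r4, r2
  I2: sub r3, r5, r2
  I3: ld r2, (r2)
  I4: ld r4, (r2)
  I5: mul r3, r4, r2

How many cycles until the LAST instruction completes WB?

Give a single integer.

Answer: 16

Derivation:
I0 sub r1 <- r1,r1: IF@1 ID@2 stall=0 (-) EX@3 MEM@4 WB@5
I1 add r5 <- r4,r2: IF@2 ID@3 stall=0 (-) EX@4 MEM@5 WB@6
I2 sub r3 <- r5,r2: IF@3 ID@4 stall=2 (RAW on I1.r5 (WB@6)) EX@7 MEM@8 WB@9
I3 ld r2 <- r2: IF@4 ID@7 stall=0 (-) EX@8 MEM@9 WB@10
I4 ld r4 <- r2: IF@7 ID@8 stall=2 (RAW on I3.r2 (WB@10)) EX@11 MEM@12 WB@13
I5 mul r3 <- r4,r2: IF@8 ID@11 stall=2 (RAW on I4.r4 (WB@13)) EX@14 MEM@15 WB@16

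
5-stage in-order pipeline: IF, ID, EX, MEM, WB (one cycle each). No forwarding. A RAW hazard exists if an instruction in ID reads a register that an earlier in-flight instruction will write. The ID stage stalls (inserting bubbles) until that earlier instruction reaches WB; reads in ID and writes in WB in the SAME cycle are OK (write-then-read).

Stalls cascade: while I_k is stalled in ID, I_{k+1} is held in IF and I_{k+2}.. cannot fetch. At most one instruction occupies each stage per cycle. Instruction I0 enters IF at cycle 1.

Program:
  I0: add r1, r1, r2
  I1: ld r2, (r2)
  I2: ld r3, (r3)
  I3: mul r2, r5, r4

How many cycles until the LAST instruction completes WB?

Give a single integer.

I0 add r1 <- r1,r2: IF@1 ID@2 stall=0 (-) EX@3 MEM@4 WB@5
I1 ld r2 <- r2: IF@2 ID@3 stall=0 (-) EX@4 MEM@5 WB@6
I2 ld r3 <- r3: IF@3 ID@4 stall=0 (-) EX@5 MEM@6 WB@7
I3 mul r2 <- r5,r4: IF@4 ID@5 stall=0 (-) EX@6 MEM@7 WB@8

Answer: 8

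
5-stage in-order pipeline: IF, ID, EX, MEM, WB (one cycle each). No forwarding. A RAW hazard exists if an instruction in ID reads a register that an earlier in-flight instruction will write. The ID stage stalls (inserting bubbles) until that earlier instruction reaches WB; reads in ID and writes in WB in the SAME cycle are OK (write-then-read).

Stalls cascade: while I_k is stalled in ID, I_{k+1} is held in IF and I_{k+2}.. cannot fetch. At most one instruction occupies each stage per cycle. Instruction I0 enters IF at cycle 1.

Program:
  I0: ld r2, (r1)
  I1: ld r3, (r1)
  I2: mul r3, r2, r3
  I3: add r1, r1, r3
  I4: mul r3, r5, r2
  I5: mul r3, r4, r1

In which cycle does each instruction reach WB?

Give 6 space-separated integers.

I0 ld r2 <- r1: IF@1 ID@2 stall=0 (-) EX@3 MEM@4 WB@5
I1 ld r3 <- r1: IF@2 ID@3 stall=0 (-) EX@4 MEM@5 WB@6
I2 mul r3 <- r2,r3: IF@3 ID@4 stall=2 (RAW on I1.r3 (WB@6)) EX@7 MEM@8 WB@9
I3 add r1 <- r1,r3: IF@4 ID@7 stall=2 (RAW on I2.r3 (WB@9)) EX@10 MEM@11 WB@12
I4 mul r3 <- r5,r2: IF@7 ID@10 stall=0 (-) EX@11 MEM@12 WB@13
I5 mul r3 <- r4,r1: IF@10 ID@11 stall=1 (RAW on I3.r1 (WB@12)) EX@13 MEM@14 WB@15

Answer: 5 6 9 12 13 15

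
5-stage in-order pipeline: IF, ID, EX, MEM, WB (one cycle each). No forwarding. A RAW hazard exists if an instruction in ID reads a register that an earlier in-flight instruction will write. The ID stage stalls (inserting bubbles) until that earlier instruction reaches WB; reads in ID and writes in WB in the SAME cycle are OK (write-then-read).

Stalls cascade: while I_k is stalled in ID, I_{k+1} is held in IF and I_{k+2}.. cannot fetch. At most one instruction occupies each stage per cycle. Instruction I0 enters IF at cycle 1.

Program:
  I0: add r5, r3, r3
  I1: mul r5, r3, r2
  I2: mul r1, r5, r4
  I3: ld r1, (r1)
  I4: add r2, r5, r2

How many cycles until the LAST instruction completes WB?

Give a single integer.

Answer: 13

Derivation:
I0 add r5 <- r3,r3: IF@1 ID@2 stall=0 (-) EX@3 MEM@4 WB@5
I1 mul r5 <- r3,r2: IF@2 ID@3 stall=0 (-) EX@4 MEM@5 WB@6
I2 mul r1 <- r5,r4: IF@3 ID@4 stall=2 (RAW on I1.r5 (WB@6)) EX@7 MEM@8 WB@9
I3 ld r1 <- r1: IF@4 ID@7 stall=2 (RAW on I2.r1 (WB@9)) EX@10 MEM@11 WB@12
I4 add r2 <- r5,r2: IF@7 ID@10 stall=0 (-) EX@11 MEM@12 WB@13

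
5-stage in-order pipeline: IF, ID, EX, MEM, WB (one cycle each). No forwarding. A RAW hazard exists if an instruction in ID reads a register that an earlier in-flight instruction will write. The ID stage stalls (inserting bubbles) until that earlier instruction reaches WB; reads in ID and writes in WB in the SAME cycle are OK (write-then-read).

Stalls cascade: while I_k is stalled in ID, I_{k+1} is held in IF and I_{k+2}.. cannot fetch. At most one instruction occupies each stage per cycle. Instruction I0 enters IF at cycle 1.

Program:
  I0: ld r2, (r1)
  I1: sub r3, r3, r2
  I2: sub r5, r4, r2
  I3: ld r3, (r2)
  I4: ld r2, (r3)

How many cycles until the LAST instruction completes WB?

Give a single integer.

I0 ld r2 <- r1: IF@1 ID@2 stall=0 (-) EX@3 MEM@4 WB@5
I1 sub r3 <- r3,r2: IF@2 ID@3 stall=2 (RAW on I0.r2 (WB@5)) EX@6 MEM@7 WB@8
I2 sub r5 <- r4,r2: IF@3 ID@6 stall=0 (-) EX@7 MEM@8 WB@9
I3 ld r3 <- r2: IF@6 ID@7 stall=0 (-) EX@8 MEM@9 WB@10
I4 ld r2 <- r3: IF@7 ID@8 stall=2 (RAW on I3.r3 (WB@10)) EX@11 MEM@12 WB@13

Answer: 13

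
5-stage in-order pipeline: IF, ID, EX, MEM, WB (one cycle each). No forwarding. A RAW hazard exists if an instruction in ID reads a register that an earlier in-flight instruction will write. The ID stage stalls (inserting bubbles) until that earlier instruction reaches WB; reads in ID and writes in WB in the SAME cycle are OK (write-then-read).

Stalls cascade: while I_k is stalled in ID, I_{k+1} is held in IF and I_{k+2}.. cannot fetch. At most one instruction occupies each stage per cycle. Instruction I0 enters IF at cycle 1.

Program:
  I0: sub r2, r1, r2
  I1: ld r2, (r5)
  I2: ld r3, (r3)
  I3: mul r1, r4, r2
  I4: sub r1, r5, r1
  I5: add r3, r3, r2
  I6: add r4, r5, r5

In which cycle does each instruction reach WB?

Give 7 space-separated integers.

I0 sub r2 <- r1,r2: IF@1 ID@2 stall=0 (-) EX@3 MEM@4 WB@5
I1 ld r2 <- r5: IF@2 ID@3 stall=0 (-) EX@4 MEM@5 WB@6
I2 ld r3 <- r3: IF@3 ID@4 stall=0 (-) EX@5 MEM@6 WB@7
I3 mul r1 <- r4,r2: IF@4 ID@5 stall=1 (RAW on I1.r2 (WB@6)) EX@7 MEM@8 WB@9
I4 sub r1 <- r5,r1: IF@5 ID@7 stall=2 (RAW on I3.r1 (WB@9)) EX@10 MEM@11 WB@12
I5 add r3 <- r3,r2: IF@7 ID@10 stall=0 (-) EX@11 MEM@12 WB@13
I6 add r4 <- r5,r5: IF@10 ID@11 stall=0 (-) EX@12 MEM@13 WB@14

Answer: 5 6 7 9 12 13 14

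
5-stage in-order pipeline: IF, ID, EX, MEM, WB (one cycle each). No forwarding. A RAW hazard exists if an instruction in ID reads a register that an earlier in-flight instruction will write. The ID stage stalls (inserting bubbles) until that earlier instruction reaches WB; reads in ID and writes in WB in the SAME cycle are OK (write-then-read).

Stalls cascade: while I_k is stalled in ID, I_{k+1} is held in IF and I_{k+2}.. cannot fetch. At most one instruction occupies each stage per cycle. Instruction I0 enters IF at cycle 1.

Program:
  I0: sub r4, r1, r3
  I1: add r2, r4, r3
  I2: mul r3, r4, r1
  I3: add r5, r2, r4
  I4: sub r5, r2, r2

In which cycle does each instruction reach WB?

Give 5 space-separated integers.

I0 sub r4 <- r1,r3: IF@1 ID@2 stall=0 (-) EX@3 MEM@4 WB@5
I1 add r2 <- r4,r3: IF@2 ID@3 stall=2 (RAW on I0.r4 (WB@5)) EX@6 MEM@7 WB@8
I2 mul r3 <- r4,r1: IF@3 ID@6 stall=0 (-) EX@7 MEM@8 WB@9
I3 add r5 <- r2,r4: IF@6 ID@7 stall=1 (RAW on I1.r2 (WB@8)) EX@9 MEM@10 WB@11
I4 sub r5 <- r2,r2: IF@7 ID@9 stall=0 (-) EX@10 MEM@11 WB@12

Answer: 5 8 9 11 12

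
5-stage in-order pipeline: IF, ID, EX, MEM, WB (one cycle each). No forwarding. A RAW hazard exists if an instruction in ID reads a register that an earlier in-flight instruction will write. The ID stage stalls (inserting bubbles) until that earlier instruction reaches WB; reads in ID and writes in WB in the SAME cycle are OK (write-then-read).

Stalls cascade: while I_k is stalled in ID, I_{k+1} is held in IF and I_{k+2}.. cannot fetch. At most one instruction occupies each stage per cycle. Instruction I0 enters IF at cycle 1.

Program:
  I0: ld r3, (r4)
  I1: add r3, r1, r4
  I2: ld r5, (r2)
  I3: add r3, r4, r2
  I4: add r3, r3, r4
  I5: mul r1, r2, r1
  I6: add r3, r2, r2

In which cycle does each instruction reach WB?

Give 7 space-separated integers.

Answer: 5 6 7 8 11 12 13

Derivation:
I0 ld r3 <- r4: IF@1 ID@2 stall=0 (-) EX@3 MEM@4 WB@5
I1 add r3 <- r1,r4: IF@2 ID@3 stall=0 (-) EX@4 MEM@5 WB@6
I2 ld r5 <- r2: IF@3 ID@4 stall=0 (-) EX@5 MEM@6 WB@7
I3 add r3 <- r4,r2: IF@4 ID@5 stall=0 (-) EX@6 MEM@7 WB@8
I4 add r3 <- r3,r4: IF@5 ID@6 stall=2 (RAW on I3.r3 (WB@8)) EX@9 MEM@10 WB@11
I5 mul r1 <- r2,r1: IF@6 ID@9 stall=0 (-) EX@10 MEM@11 WB@12
I6 add r3 <- r2,r2: IF@9 ID@10 stall=0 (-) EX@11 MEM@12 WB@13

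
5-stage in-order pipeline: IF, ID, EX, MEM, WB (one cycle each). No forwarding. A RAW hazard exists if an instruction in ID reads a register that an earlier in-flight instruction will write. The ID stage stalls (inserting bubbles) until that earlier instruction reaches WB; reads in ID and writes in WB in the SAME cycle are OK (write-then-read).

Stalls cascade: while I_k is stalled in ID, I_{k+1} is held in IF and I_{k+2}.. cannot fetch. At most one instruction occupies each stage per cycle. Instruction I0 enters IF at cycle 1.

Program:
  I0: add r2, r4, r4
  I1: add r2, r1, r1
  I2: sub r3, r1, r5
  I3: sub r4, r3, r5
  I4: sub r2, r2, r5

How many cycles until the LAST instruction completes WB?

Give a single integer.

Answer: 11

Derivation:
I0 add r2 <- r4,r4: IF@1 ID@2 stall=0 (-) EX@3 MEM@4 WB@5
I1 add r2 <- r1,r1: IF@2 ID@3 stall=0 (-) EX@4 MEM@5 WB@6
I2 sub r3 <- r1,r5: IF@3 ID@4 stall=0 (-) EX@5 MEM@6 WB@7
I3 sub r4 <- r3,r5: IF@4 ID@5 stall=2 (RAW on I2.r3 (WB@7)) EX@8 MEM@9 WB@10
I4 sub r2 <- r2,r5: IF@5 ID@8 stall=0 (-) EX@9 MEM@10 WB@11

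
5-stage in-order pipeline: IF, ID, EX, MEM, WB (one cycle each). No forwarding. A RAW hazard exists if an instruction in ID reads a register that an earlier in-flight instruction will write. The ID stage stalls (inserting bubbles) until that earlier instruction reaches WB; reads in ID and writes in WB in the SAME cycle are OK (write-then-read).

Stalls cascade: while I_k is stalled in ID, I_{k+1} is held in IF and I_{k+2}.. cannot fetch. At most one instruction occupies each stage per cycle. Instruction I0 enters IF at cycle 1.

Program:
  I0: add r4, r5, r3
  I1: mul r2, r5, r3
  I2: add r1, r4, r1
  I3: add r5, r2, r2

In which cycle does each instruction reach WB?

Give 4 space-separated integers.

Answer: 5 6 8 9

Derivation:
I0 add r4 <- r5,r3: IF@1 ID@2 stall=0 (-) EX@3 MEM@4 WB@5
I1 mul r2 <- r5,r3: IF@2 ID@3 stall=0 (-) EX@4 MEM@5 WB@6
I2 add r1 <- r4,r1: IF@3 ID@4 stall=1 (RAW on I0.r4 (WB@5)) EX@6 MEM@7 WB@8
I3 add r5 <- r2,r2: IF@4 ID@6 stall=0 (-) EX@7 MEM@8 WB@9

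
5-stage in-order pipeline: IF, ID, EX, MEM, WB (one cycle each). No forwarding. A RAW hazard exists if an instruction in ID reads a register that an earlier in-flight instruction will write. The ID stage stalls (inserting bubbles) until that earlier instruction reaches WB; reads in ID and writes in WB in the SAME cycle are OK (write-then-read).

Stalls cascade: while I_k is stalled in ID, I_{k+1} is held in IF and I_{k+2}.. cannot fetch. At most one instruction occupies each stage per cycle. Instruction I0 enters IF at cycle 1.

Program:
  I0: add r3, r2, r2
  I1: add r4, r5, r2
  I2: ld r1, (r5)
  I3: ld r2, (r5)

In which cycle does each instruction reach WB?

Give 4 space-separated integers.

Answer: 5 6 7 8

Derivation:
I0 add r3 <- r2,r2: IF@1 ID@2 stall=0 (-) EX@3 MEM@4 WB@5
I1 add r4 <- r5,r2: IF@2 ID@3 stall=0 (-) EX@4 MEM@5 WB@6
I2 ld r1 <- r5: IF@3 ID@4 stall=0 (-) EX@5 MEM@6 WB@7
I3 ld r2 <- r5: IF@4 ID@5 stall=0 (-) EX@6 MEM@7 WB@8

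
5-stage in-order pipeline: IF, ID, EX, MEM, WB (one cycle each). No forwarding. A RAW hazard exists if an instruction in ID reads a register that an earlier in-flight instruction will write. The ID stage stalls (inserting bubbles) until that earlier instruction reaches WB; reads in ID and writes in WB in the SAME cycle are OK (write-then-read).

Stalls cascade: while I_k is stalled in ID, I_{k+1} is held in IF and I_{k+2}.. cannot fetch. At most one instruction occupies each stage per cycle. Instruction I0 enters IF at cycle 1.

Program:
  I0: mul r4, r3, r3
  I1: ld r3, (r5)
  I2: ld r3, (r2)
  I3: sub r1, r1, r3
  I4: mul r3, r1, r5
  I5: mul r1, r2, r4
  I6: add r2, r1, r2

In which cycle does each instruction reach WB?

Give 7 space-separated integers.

Answer: 5 6 7 10 13 14 17

Derivation:
I0 mul r4 <- r3,r3: IF@1 ID@2 stall=0 (-) EX@3 MEM@4 WB@5
I1 ld r3 <- r5: IF@2 ID@3 stall=0 (-) EX@4 MEM@5 WB@6
I2 ld r3 <- r2: IF@3 ID@4 stall=0 (-) EX@5 MEM@6 WB@7
I3 sub r1 <- r1,r3: IF@4 ID@5 stall=2 (RAW on I2.r3 (WB@7)) EX@8 MEM@9 WB@10
I4 mul r3 <- r1,r5: IF@5 ID@8 stall=2 (RAW on I3.r1 (WB@10)) EX@11 MEM@12 WB@13
I5 mul r1 <- r2,r4: IF@8 ID@11 stall=0 (-) EX@12 MEM@13 WB@14
I6 add r2 <- r1,r2: IF@11 ID@12 stall=2 (RAW on I5.r1 (WB@14)) EX@15 MEM@16 WB@17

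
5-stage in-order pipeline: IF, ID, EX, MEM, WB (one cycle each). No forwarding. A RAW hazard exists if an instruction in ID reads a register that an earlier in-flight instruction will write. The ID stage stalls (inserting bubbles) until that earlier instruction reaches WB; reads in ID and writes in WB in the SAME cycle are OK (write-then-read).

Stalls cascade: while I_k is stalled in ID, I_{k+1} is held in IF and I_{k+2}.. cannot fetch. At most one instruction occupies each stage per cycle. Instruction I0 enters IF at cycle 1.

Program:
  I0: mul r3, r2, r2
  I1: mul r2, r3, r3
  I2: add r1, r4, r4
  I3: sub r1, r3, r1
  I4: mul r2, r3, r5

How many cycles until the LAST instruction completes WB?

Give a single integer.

I0 mul r3 <- r2,r2: IF@1 ID@2 stall=0 (-) EX@3 MEM@4 WB@5
I1 mul r2 <- r3,r3: IF@2 ID@3 stall=2 (RAW on I0.r3 (WB@5)) EX@6 MEM@7 WB@8
I2 add r1 <- r4,r4: IF@3 ID@6 stall=0 (-) EX@7 MEM@8 WB@9
I3 sub r1 <- r3,r1: IF@6 ID@7 stall=2 (RAW on I2.r1 (WB@9)) EX@10 MEM@11 WB@12
I4 mul r2 <- r3,r5: IF@7 ID@10 stall=0 (-) EX@11 MEM@12 WB@13

Answer: 13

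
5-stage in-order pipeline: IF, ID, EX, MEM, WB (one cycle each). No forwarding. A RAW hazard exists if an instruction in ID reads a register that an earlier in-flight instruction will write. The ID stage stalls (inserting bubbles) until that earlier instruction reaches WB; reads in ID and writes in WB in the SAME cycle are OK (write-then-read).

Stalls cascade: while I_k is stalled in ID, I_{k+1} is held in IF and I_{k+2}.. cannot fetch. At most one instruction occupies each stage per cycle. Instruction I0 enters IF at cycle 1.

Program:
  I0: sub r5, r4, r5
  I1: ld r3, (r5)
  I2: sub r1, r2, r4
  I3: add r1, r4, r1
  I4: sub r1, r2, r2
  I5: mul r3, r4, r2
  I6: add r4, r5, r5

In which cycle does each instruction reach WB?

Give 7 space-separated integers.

Answer: 5 8 9 12 13 14 15

Derivation:
I0 sub r5 <- r4,r5: IF@1 ID@2 stall=0 (-) EX@3 MEM@4 WB@5
I1 ld r3 <- r5: IF@2 ID@3 stall=2 (RAW on I0.r5 (WB@5)) EX@6 MEM@7 WB@8
I2 sub r1 <- r2,r4: IF@3 ID@6 stall=0 (-) EX@7 MEM@8 WB@9
I3 add r1 <- r4,r1: IF@6 ID@7 stall=2 (RAW on I2.r1 (WB@9)) EX@10 MEM@11 WB@12
I4 sub r1 <- r2,r2: IF@7 ID@10 stall=0 (-) EX@11 MEM@12 WB@13
I5 mul r3 <- r4,r2: IF@10 ID@11 stall=0 (-) EX@12 MEM@13 WB@14
I6 add r4 <- r5,r5: IF@11 ID@12 stall=0 (-) EX@13 MEM@14 WB@15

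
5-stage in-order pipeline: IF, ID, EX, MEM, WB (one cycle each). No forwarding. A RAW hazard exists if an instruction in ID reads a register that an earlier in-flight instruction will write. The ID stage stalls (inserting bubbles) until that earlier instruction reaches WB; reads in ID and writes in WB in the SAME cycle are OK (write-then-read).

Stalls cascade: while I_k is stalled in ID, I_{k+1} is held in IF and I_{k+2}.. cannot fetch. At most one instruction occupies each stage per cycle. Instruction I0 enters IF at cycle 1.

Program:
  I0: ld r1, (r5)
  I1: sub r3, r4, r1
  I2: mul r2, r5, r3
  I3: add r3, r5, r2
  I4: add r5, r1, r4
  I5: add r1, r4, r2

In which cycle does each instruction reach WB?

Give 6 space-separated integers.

I0 ld r1 <- r5: IF@1 ID@2 stall=0 (-) EX@3 MEM@4 WB@5
I1 sub r3 <- r4,r1: IF@2 ID@3 stall=2 (RAW on I0.r1 (WB@5)) EX@6 MEM@7 WB@8
I2 mul r2 <- r5,r3: IF@3 ID@6 stall=2 (RAW on I1.r3 (WB@8)) EX@9 MEM@10 WB@11
I3 add r3 <- r5,r2: IF@6 ID@9 stall=2 (RAW on I2.r2 (WB@11)) EX@12 MEM@13 WB@14
I4 add r5 <- r1,r4: IF@9 ID@12 stall=0 (-) EX@13 MEM@14 WB@15
I5 add r1 <- r4,r2: IF@12 ID@13 stall=0 (-) EX@14 MEM@15 WB@16

Answer: 5 8 11 14 15 16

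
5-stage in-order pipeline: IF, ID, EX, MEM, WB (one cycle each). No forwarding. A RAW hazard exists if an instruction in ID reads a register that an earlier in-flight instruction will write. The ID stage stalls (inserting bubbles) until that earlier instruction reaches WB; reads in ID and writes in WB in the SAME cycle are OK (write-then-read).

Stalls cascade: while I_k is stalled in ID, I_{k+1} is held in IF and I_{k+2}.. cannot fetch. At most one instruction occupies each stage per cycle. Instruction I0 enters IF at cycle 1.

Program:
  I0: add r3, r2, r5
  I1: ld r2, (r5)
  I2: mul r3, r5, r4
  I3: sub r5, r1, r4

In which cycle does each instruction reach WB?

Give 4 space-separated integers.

Answer: 5 6 7 8

Derivation:
I0 add r3 <- r2,r5: IF@1 ID@2 stall=0 (-) EX@3 MEM@4 WB@5
I1 ld r2 <- r5: IF@2 ID@3 stall=0 (-) EX@4 MEM@5 WB@6
I2 mul r3 <- r5,r4: IF@3 ID@4 stall=0 (-) EX@5 MEM@6 WB@7
I3 sub r5 <- r1,r4: IF@4 ID@5 stall=0 (-) EX@6 MEM@7 WB@8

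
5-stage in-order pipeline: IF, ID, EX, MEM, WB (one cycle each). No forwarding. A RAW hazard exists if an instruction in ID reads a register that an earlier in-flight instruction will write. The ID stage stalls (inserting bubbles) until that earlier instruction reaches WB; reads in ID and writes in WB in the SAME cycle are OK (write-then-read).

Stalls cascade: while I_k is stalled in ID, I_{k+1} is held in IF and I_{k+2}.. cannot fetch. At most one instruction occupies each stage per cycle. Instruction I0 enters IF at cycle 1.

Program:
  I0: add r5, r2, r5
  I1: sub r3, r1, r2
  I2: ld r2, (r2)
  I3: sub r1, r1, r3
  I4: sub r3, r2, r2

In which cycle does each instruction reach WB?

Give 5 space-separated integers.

I0 add r5 <- r2,r5: IF@1 ID@2 stall=0 (-) EX@3 MEM@4 WB@5
I1 sub r3 <- r1,r2: IF@2 ID@3 stall=0 (-) EX@4 MEM@5 WB@6
I2 ld r2 <- r2: IF@3 ID@4 stall=0 (-) EX@5 MEM@6 WB@7
I3 sub r1 <- r1,r3: IF@4 ID@5 stall=1 (RAW on I1.r3 (WB@6)) EX@7 MEM@8 WB@9
I4 sub r3 <- r2,r2: IF@5 ID@7 stall=0 (-) EX@8 MEM@9 WB@10

Answer: 5 6 7 9 10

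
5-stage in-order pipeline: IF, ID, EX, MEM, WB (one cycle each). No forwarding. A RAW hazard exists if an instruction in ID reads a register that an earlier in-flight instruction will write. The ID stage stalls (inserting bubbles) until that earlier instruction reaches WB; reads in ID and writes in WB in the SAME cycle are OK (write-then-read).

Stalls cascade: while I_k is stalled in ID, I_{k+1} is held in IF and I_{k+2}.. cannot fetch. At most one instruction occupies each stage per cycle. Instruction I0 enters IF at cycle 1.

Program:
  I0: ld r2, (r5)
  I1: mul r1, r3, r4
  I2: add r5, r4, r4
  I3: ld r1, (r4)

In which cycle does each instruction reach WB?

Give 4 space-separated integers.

Answer: 5 6 7 8

Derivation:
I0 ld r2 <- r5: IF@1 ID@2 stall=0 (-) EX@3 MEM@4 WB@5
I1 mul r1 <- r3,r4: IF@2 ID@3 stall=0 (-) EX@4 MEM@5 WB@6
I2 add r5 <- r4,r4: IF@3 ID@4 stall=0 (-) EX@5 MEM@6 WB@7
I3 ld r1 <- r4: IF@4 ID@5 stall=0 (-) EX@6 MEM@7 WB@8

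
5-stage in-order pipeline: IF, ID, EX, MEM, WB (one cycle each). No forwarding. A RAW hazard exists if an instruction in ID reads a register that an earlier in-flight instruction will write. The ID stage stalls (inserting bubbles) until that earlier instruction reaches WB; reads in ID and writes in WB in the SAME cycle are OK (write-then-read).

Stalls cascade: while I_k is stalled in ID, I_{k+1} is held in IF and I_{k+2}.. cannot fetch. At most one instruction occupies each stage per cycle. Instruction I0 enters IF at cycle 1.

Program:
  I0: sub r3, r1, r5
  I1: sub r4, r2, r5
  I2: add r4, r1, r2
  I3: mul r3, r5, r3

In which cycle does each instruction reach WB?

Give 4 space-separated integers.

I0 sub r3 <- r1,r5: IF@1 ID@2 stall=0 (-) EX@3 MEM@4 WB@5
I1 sub r4 <- r2,r5: IF@2 ID@3 stall=0 (-) EX@4 MEM@5 WB@6
I2 add r4 <- r1,r2: IF@3 ID@4 stall=0 (-) EX@5 MEM@6 WB@7
I3 mul r3 <- r5,r3: IF@4 ID@5 stall=0 (-) EX@6 MEM@7 WB@8

Answer: 5 6 7 8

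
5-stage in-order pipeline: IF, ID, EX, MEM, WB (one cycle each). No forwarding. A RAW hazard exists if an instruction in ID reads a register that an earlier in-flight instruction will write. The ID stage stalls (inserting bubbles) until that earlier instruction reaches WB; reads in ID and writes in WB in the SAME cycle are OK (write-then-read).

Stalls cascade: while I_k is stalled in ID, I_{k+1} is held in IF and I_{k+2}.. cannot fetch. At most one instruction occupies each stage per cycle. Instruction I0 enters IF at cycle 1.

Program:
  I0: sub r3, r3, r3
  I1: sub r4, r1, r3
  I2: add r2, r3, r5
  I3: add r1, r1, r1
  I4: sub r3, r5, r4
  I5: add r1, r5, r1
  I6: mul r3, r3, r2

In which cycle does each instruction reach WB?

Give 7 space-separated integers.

Answer: 5 8 9 10 11 13 14

Derivation:
I0 sub r3 <- r3,r3: IF@1 ID@2 stall=0 (-) EX@3 MEM@4 WB@5
I1 sub r4 <- r1,r3: IF@2 ID@3 stall=2 (RAW on I0.r3 (WB@5)) EX@6 MEM@7 WB@8
I2 add r2 <- r3,r5: IF@3 ID@6 stall=0 (-) EX@7 MEM@8 WB@9
I3 add r1 <- r1,r1: IF@6 ID@7 stall=0 (-) EX@8 MEM@9 WB@10
I4 sub r3 <- r5,r4: IF@7 ID@8 stall=0 (-) EX@9 MEM@10 WB@11
I5 add r1 <- r5,r1: IF@8 ID@9 stall=1 (RAW on I3.r1 (WB@10)) EX@11 MEM@12 WB@13
I6 mul r3 <- r3,r2: IF@9 ID@11 stall=0 (-) EX@12 MEM@13 WB@14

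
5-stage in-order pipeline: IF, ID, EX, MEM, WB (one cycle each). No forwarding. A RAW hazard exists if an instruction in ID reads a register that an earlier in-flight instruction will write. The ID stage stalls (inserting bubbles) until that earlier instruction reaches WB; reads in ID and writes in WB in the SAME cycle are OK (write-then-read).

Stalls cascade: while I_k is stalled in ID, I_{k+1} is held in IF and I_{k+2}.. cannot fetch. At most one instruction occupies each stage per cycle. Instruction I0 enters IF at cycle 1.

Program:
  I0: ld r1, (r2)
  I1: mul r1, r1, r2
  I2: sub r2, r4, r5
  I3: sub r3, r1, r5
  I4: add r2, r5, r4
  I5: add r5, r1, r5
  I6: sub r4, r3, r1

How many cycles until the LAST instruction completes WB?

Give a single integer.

I0 ld r1 <- r2: IF@1 ID@2 stall=0 (-) EX@3 MEM@4 WB@5
I1 mul r1 <- r1,r2: IF@2 ID@3 stall=2 (RAW on I0.r1 (WB@5)) EX@6 MEM@7 WB@8
I2 sub r2 <- r4,r5: IF@3 ID@6 stall=0 (-) EX@7 MEM@8 WB@9
I3 sub r3 <- r1,r5: IF@6 ID@7 stall=1 (RAW on I1.r1 (WB@8)) EX@9 MEM@10 WB@11
I4 add r2 <- r5,r4: IF@7 ID@9 stall=0 (-) EX@10 MEM@11 WB@12
I5 add r5 <- r1,r5: IF@9 ID@10 stall=0 (-) EX@11 MEM@12 WB@13
I6 sub r4 <- r3,r1: IF@10 ID@11 stall=0 (-) EX@12 MEM@13 WB@14

Answer: 14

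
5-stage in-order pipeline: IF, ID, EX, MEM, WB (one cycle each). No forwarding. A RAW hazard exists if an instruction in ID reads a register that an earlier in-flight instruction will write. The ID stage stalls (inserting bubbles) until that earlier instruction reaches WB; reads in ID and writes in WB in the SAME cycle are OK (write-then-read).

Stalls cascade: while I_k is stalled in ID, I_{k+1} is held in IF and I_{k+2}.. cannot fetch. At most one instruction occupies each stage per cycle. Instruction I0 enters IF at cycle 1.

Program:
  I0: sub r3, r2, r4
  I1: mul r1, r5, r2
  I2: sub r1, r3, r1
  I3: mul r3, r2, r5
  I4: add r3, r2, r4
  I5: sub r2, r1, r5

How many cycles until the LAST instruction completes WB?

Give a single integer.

Answer: 12

Derivation:
I0 sub r3 <- r2,r4: IF@1 ID@2 stall=0 (-) EX@3 MEM@4 WB@5
I1 mul r1 <- r5,r2: IF@2 ID@3 stall=0 (-) EX@4 MEM@5 WB@6
I2 sub r1 <- r3,r1: IF@3 ID@4 stall=2 (RAW on I1.r1 (WB@6)) EX@7 MEM@8 WB@9
I3 mul r3 <- r2,r5: IF@4 ID@7 stall=0 (-) EX@8 MEM@9 WB@10
I4 add r3 <- r2,r4: IF@7 ID@8 stall=0 (-) EX@9 MEM@10 WB@11
I5 sub r2 <- r1,r5: IF@8 ID@9 stall=0 (-) EX@10 MEM@11 WB@12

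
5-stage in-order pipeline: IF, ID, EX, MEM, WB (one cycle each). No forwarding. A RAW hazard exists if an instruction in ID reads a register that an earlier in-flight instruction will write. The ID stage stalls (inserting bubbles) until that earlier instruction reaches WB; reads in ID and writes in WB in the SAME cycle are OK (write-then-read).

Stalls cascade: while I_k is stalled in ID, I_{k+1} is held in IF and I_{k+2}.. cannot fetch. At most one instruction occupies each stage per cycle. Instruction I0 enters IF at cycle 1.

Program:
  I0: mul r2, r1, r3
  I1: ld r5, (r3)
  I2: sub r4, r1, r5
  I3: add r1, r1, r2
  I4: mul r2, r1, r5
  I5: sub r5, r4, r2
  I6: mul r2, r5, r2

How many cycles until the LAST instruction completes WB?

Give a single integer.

I0 mul r2 <- r1,r3: IF@1 ID@2 stall=0 (-) EX@3 MEM@4 WB@5
I1 ld r5 <- r3: IF@2 ID@3 stall=0 (-) EX@4 MEM@5 WB@6
I2 sub r4 <- r1,r5: IF@3 ID@4 stall=2 (RAW on I1.r5 (WB@6)) EX@7 MEM@8 WB@9
I3 add r1 <- r1,r2: IF@4 ID@7 stall=0 (-) EX@8 MEM@9 WB@10
I4 mul r2 <- r1,r5: IF@7 ID@8 stall=2 (RAW on I3.r1 (WB@10)) EX@11 MEM@12 WB@13
I5 sub r5 <- r4,r2: IF@8 ID@11 stall=2 (RAW on I4.r2 (WB@13)) EX@14 MEM@15 WB@16
I6 mul r2 <- r5,r2: IF@11 ID@14 stall=2 (RAW on I5.r5 (WB@16)) EX@17 MEM@18 WB@19

Answer: 19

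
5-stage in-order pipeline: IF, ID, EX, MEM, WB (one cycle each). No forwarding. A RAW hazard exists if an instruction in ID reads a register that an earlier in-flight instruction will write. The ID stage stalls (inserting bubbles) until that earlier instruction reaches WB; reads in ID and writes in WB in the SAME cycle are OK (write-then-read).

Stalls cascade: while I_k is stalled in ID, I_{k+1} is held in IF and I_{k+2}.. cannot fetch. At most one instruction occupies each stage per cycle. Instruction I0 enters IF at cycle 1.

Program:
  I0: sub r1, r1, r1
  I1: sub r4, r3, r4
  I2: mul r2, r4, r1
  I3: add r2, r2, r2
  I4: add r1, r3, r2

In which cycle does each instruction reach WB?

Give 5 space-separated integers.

Answer: 5 6 9 12 15

Derivation:
I0 sub r1 <- r1,r1: IF@1 ID@2 stall=0 (-) EX@3 MEM@4 WB@5
I1 sub r4 <- r3,r4: IF@2 ID@3 stall=0 (-) EX@4 MEM@5 WB@6
I2 mul r2 <- r4,r1: IF@3 ID@4 stall=2 (RAW on I1.r4 (WB@6)) EX@7 MEM@8 WB@9
I3 add r2 <- r2,r2: IF@4 ID@7 stall=2 (RAW on I2.r2 (WB@9)) EX@10 MEM@11 WB@12
I4 add r1 <- r3,r2: IF@7 ID@10 stall=2 (RAW on I3.r2 (WB@12)) EX@13 MEM@14 WB@15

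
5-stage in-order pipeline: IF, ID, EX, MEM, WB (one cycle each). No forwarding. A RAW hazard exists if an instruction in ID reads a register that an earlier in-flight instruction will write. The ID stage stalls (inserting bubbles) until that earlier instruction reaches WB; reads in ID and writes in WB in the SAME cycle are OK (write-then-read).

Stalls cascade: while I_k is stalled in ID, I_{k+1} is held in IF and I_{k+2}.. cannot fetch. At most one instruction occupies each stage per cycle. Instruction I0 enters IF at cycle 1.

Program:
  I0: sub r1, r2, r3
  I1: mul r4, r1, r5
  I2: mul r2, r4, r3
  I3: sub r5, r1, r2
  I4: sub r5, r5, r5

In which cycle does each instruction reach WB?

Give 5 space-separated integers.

Answer: 5 8 11 14 17

Derivation:
I0 sub r1 <- r2,r3: IF@1 ID@2 stall=0 (-) EX@3 MEM@4 WB@5
I1 mul r4 <- r1,r5: IF@2 ID@3 stall=2 (RAW on I0.r1 (WB@5)) EX@6 MEM@7 WB@8
I2 mul r2 <- r4,r3: IF@3 ID@6 stall=2 (RAW on I1.r4 (WB@8)) EX@9 MEM@10 WB@11
I3 sub r5 <- r1,r2: IF@6 ID@9 stall=2 (RAW on I2.r2 (WB@11)) EX@12 MEM@13 WB@14
I4 sub r5 <- r5,r5: IF@9 ID@12 stall=2 (RAW on I3.r5 (WB@14)) EX@15 MEM@16 WB@17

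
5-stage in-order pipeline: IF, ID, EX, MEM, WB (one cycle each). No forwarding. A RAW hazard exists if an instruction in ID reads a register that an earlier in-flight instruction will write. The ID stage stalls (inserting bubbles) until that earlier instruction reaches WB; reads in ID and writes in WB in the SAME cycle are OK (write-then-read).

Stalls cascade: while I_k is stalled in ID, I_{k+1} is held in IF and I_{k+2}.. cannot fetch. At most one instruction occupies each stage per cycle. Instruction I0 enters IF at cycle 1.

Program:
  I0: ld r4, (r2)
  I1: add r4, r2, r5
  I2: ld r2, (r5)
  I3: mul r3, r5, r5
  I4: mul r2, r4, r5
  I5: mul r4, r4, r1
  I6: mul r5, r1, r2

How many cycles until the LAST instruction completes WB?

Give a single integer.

Answer: 12

Derivation:
I0 ld r4 <- r2: IF@1 ID@2 stall=0 (-) EX@3 MEM@4 WB@5
I1 add r4 <- r2,r5: IF@2 ID@3 stall=0 (-) EX@4 MEM@5 WB@6
I2 ld r2 <- r5: IF@3 ID@4 stall=0 (-) EX@5 MEM@6 WB@7
I3 mul r3 <- r5,r5: IF@4 ID@5 stall=0 (-) EX@6 MEM@7 WB@8
I4 mul r2 <- r4,r5: IF@5 ID@6 stall=0 (-) EX@7 MEM@8 WB@9
I5 mul r4 <- r4,r1: IF@6 ID@7 stall=0 (-) EX@8 MEM@9 WB@10
I6 mul r5 <- r1,r2: IF@7 ID@8 stall=1 (RAW on I4.r2 (WB@9)) EX@10 MEM@11 WB@12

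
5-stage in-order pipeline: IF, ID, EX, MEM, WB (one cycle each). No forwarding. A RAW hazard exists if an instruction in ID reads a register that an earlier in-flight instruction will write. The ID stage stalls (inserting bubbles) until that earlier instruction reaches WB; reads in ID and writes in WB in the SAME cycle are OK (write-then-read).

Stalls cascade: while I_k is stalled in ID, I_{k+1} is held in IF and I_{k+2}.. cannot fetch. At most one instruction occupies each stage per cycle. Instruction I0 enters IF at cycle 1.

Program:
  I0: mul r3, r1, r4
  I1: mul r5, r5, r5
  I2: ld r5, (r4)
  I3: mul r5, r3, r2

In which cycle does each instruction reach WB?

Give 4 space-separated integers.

I0 mul r3 <- r1,r4: IF@1 ID@2 stall=0 (-) EX@3 MEM@4 WB@5
I1 mul r5 <- r5,r5: IF@2 ID@3 stall=0 (-) EX@4 MEM@5 WB@6
I2 ld r5 <- r4: IF@3 ID@4 stall=0 (-) EX@5 MEM@6 WB@7
I3 mul r5 <- r3,r2: IF@4 ID@5 stall=0 (-) EX@6 MEM@7 WB@8

Answer: 5 6 7 8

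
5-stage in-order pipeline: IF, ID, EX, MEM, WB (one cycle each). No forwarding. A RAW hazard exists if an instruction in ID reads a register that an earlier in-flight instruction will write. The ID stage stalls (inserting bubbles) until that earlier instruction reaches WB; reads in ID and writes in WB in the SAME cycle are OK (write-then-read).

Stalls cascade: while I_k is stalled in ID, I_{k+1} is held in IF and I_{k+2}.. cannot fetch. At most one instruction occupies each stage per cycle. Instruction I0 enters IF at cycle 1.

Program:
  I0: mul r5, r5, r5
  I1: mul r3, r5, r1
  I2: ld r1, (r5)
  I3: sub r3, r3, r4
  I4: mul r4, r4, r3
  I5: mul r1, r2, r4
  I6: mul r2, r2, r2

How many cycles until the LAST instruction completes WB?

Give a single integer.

I0 mul r5 <- r5,r5: IF@1 ID@2 stall=0 (-) EX@3 MEM@4 WB@5
I1 mul r3 <- r5,r1: IF@2 ID@3 stall=2 (RAW on I0.r5 (WB@5)) EX@6 MEM@7 WB@8
I2 ld r1 <- r5: IF@3 ID@6 stall=0 (-) EX@7 MEM@8 WB@9
I3 sub r3 <- r3,r4: IF@6 ID@7 stall=1 (RAW on I1.r3 (WB@8)) EX@9 MEM@10 WB@11
I4 mul r4 <- r4,r3: IF@7 ID@9 stall=2 (RAW on I3.r3 (WB@11)) EX@12 MEM@13 WB@14
I5 mul r1 <- r2,r4: IF@9 ID@12 stall=2 (RAW on I4.r4 (WB@14)) EX@15 MEM@16 WB@17
I6 mul r2 <- r2,r2: IF@12 ID@15 stall=0 (-) EX@16 MEM@17 WB@18

Answer: 18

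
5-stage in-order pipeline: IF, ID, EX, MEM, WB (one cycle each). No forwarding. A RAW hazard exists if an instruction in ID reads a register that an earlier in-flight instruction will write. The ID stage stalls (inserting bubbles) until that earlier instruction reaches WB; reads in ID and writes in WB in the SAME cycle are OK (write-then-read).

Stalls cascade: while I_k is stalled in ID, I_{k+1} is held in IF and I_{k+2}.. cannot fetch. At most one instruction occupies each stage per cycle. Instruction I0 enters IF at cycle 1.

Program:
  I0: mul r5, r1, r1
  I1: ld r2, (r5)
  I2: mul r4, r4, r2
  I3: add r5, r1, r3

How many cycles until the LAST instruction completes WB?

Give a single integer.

I0 mul r5 <- r1,r1: IF@1 ID@2 stall=0 (-) EX@3 MEM@4 WB@5
I1 ld r2 <- r5: IF@2 ID@3 stall=2 (RAW on I0.r5 (WB@5)) EX@6 MEM@7 WB@8
I2 mul r4 <- r4,r2: IF@3 ID@6 stall=2 (RAW on I1.r2 (WB@8)) EX@9 MEM@10 WB@11
I3 add r5 <- r1,r3: IF@6 ID@9 stall=0 (-) EX@10 MEM@11 WB@12

Answer: 12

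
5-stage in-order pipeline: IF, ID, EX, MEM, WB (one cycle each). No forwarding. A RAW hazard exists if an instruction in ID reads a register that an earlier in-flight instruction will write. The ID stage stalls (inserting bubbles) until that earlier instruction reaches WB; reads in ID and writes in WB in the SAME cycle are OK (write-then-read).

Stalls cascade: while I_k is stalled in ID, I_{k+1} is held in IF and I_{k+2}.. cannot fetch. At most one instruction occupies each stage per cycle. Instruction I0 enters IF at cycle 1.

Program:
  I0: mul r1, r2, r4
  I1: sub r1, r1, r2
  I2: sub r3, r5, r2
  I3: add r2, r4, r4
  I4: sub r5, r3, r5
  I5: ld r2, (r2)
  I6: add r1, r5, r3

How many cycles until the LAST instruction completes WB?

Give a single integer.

Answer: 15

Derivation:
I0 mul r1 <- r2,r4: IF@1 ID@2 stall=0 (-) EX@3 MEM@4 WB@5
I1 sub r1 <- r1,r2: IF@2 ID@3 stall=2 (RAW on I0.r1 (WB@5)) EX@6 MEM@7 WB@8
I2 sub r3 <- r5,r2: IF@3 ID@6 stall=0 (-) EX@7 MEM@8 WB@9
I3 add r2 <- r4,r4: IF@6 ID@7 stall=0 (-) EX@8 MEM@9 WB@10
I4 sub r5 <- r3,r5: IF@7 ID@8 stall=1 (RAW on I2.r3 (WB@9)) EX@10 MEM@11 WB@12
I5 ld r2 <- r2: IF@8 ID@10 stall=0 (-) EX@11 MEM@12 WB@13
I6 add r1 <- r5,r3: IF@10 ID@11 stall=1 (RAW on I4.r5 (WB@12)) EX@13 MEM@14 WB@15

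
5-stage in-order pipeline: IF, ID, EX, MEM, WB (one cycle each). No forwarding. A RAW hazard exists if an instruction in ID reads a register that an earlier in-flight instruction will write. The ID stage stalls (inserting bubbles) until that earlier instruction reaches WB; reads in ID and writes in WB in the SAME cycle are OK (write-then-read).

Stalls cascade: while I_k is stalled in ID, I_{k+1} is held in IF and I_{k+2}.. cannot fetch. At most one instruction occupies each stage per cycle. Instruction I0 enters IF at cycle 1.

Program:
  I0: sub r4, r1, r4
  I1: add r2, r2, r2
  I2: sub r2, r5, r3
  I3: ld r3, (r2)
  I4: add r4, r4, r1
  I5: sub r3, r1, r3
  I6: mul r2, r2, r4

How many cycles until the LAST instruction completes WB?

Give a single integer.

I0 sub r4 <- r1,r4: IF@1 ID@2 stall=0 (-) EX@3 MEM@4 WB@5
I1 add r2 <- r2,r2: IF@2 ID@3 stall=0 (-) EX@4 MEM@5 WB@6
I2 sub r2 <- r5,r3: IF@3 ID@4 stall=0 (-) EX@5 MEM@6 WB@7
I3 ld r3 <- r2: IF@4 ID@5 stall=2 (RAW on I2.r2 (WB@7)) EX@8 MEM@9 WB@10
I4 add r4 <- r4,r1: IF@5 ID@8 stall=0 (-) EX@9 MEM@10 WB@11
I5 sub r3 <- r1,r3: IF@8 ID@9 stall=1 (RAW on I3.r3 (WB@10)) EX@11 MEM@12 WB@13
I6 mul r2 <- r2,r4: IF@9 ID@11 stall=0 (-) EX@12 MEM@13 WB@14

Answer: 14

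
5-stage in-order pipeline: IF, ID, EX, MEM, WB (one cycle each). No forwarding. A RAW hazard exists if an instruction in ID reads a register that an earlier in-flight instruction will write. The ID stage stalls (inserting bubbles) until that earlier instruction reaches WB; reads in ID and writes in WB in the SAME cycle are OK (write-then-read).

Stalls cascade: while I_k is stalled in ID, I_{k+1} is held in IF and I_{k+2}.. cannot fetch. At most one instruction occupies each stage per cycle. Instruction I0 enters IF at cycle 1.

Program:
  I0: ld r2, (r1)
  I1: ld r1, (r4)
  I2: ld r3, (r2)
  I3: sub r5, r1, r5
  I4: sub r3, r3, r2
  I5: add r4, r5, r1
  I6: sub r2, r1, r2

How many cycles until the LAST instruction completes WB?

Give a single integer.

Answer: 13

Derivation:
I0 ld r2 <- r1: IF@1 ID@2 stall=0 (-) EX@3 MEM@4 WB@5
I1 ld r1 <- r4: IF@2 ID@3 stall=0 (-) EX@4 MEM@5 WB@6
I2 ld r3 <- r2: IF@3 ID@4 stall=1 (RAW on I0.r2 (WB@5)) EX@6 MEM@7 WB@8
I3 sub r5 <- r1,r5: IF@4 ID@6 stall=0 (-) EX@7 MEM@8 WB@9
I4 sub r3 <- r3,r2: IF@6 ID@7 stall=1 (RAW on I2.r3 (WB@8)) EX@9 MEM@10 WB@11
I5 add r4 <- r5,r1: IF@7 ID@9 stall=0 (-) EX@10 MEM@11 WB@12
I6 sub r2 <- r1,r2: IF@9 ID@10 stall=0 (-) EX@11 MEM@12 WB@13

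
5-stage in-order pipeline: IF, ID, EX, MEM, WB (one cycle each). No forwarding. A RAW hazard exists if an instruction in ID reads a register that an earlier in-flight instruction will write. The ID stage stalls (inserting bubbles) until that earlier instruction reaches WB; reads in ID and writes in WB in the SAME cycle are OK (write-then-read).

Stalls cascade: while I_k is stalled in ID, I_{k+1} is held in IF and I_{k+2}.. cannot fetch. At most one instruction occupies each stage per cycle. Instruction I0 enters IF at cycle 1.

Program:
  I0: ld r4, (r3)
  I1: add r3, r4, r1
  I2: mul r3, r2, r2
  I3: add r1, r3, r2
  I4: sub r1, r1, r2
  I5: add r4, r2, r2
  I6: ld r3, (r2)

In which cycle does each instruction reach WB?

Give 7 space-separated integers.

Answer: 5 8 9 12 15 16 17

Derivation:
I0 ld r4 <- r3: IF@1 ID@2 stall=0 (-) EX@3 MEM@4 WB@5
I1 add r3 <- r4,r1: IF@2 ID@3 stall=2 (RAW on I0.r4 (WB@5)) EX@6 MEM@7 WB@8
I2 mul r3 <- r2,r2: IF@3 ID@6 stall=0 (-) EX@7 MEM@8 WB@9
I3 add r1 <- r3,r2: IF@6 ID@7 stall=2 (RAW on I2.r3 (WB@9)) EX@10 MEM@11 WB@12
I4 sub r1 <- r1,r2: IF@7 ID@10 stall=2 (RAW on I3.r1 (WB@12)) EX@13 MEM@14 WB@15
I5 add r4 <- r2,r2: IF@10 ID@13 stall=0 (-) EX@14 MEM@15 WB@16
I6 ld r3 <- r2: IF@13 ID@14 stall=0 (-) EX@15 MEM@16 WB@17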